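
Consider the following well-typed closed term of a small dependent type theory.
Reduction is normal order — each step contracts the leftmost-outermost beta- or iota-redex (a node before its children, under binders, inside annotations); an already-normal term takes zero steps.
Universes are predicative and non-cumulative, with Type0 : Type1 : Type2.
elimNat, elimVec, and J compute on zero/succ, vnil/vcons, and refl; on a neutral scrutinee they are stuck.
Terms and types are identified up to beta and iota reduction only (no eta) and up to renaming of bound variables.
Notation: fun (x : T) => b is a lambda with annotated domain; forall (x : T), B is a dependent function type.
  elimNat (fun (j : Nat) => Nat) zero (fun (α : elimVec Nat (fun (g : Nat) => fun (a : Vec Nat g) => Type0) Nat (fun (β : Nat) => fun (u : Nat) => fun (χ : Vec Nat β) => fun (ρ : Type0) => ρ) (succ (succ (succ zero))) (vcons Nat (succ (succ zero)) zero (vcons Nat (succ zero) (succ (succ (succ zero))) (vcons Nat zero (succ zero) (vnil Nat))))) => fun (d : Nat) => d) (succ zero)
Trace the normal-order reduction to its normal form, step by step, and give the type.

normal-order reduction:
  elimNat (fun (j : Nat) => Nat) zero (fun (α : elimVec Nat (fun (g : Nat) => fun (a : Vec Nat g) => Type0) Nat (fun (β : Nat) => fun (u : Nat) => fun (χ : Vec Nat β) => fun (ρ : Type0) => ρ) (succ (succ (succ zero))) (vcons Nat (succ (succ zero)) zero (vcons Nat (succ zero) (succ (succ (succ zero))) (vcons Nat zero (succ zero) (vnil Nat))))) => fun (d : Nat) => d) (succ zero)
  ~> (fun (j : elimVec Nat (fun (α : Nat) => fun (g : Vec Nat α) => Type0) Nat (fun (a : Nat) => fun (β : Nat) => fun (u : Vec Nat a) => fun (χ : Type0) => χ) (succ (succ (succ zero))) (vcons Nat (succ (succ zero)) zero (vcons Nat (succ zero) (succ (succ (succ zero))) (vcons Nat zero (succ zero) (vnil Nat))))) => fun (ρ : Nat) => ρ) zero (elimNat (fun (d : Nat) => Nat) zero (fun (b : elimVec Nat (fun (σ : Nat) => fun (l : Vec Nat σ) => Type0) Nat (fun (y : Nat) => fun (κ : Nat) => fun (p : Vec Nat y) => fun (i : Type0) => i) (succ (succ (succ zero))) (vcons Nat (succ (succ zero)) zero (vcons Nat (succ zero) (succ (succ (succ zero))) (vcons Nat zero (succ zero) (vnil Nat))))) => fun (n : Nat) => n) zero)
  ~> (fun (j : Nat) => j) (elimNat (fun (α : Nat) => Nat) zero (fun (g : elimVec Nat (fun (a : Nat) => fun (β : Vec Nat a) => Type0) Nat (fun (u : Nat) => fun (χ : Nat) => fun (ρ : Vec Nat u) => fun (d : Type0) => d) (succ (succ (succ zero))) (vcons Nat (succ (succ zero)) zero (vcons Nat (succ zero) (succ (succ (succ zero))) (vcons Nat zero (succ zero) (vnil Nat))))) => fun (b : Nat) => b) zero)
  ~> elimNat (fun (j : Nat) => Nat) zero (fun (α : elimVec Nat (fun (g : Nat) => fun (a : Vec Nat g) => Type0) Nat (fun (β : Nat) => fun (u : Nat) => fun (χ : Vec Nat β) => fun (ρ : Type0) => ρ) (succ (succ (succ zero))) (vcons Nat (succ (succ zero)) zero (vcons Nat (succ zero) (succ (succ (succ zero))) (vcons Nat zero (succ zero) (vnil Nat))))) => fun (d : Nat) => d) zero
  ~> zero
inferred type:
  Nat


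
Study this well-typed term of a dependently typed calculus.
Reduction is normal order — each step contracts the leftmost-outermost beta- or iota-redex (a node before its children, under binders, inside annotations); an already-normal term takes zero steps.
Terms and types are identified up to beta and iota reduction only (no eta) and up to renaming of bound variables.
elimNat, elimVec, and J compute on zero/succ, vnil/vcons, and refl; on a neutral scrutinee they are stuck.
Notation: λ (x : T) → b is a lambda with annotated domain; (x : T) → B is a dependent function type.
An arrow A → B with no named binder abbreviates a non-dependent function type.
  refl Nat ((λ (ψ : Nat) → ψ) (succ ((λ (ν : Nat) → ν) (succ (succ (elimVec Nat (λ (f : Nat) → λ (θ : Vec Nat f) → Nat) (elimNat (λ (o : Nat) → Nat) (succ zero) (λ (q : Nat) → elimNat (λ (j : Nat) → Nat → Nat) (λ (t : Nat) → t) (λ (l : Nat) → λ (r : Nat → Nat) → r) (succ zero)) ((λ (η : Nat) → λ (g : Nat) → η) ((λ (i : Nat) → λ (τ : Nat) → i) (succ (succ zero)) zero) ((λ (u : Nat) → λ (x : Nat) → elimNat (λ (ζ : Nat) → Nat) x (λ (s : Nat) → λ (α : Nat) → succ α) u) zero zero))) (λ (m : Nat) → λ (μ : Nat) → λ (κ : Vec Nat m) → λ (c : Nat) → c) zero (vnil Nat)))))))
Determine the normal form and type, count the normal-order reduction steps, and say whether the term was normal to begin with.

normal form:
  refl Nat (succ (succ (succ (succ zero))))
the term's type:
  Eq Nat (succ (succ (succ (succ zero)))) (succ (succ (succ (succ zero))))
reduction steps (normal order): 18
term was already normal: no
first contracted redex: a beta-redex


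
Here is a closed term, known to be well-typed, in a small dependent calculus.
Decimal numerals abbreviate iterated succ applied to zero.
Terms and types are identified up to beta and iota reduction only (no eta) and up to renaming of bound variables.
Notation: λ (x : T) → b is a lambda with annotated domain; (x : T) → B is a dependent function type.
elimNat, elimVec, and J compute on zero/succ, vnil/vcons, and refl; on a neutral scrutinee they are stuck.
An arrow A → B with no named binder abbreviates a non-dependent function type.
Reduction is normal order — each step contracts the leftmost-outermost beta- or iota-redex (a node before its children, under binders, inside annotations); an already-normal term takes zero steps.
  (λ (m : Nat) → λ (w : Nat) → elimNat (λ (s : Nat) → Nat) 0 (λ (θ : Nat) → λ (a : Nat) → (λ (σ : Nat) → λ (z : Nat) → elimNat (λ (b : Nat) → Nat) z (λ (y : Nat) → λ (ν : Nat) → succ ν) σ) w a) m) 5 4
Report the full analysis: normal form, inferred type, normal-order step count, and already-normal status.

reduced normal form:
  20
inferred type:
  Nat
steps to reach normal form (normal order): 93
already normal: no
first redex: a beta-redex


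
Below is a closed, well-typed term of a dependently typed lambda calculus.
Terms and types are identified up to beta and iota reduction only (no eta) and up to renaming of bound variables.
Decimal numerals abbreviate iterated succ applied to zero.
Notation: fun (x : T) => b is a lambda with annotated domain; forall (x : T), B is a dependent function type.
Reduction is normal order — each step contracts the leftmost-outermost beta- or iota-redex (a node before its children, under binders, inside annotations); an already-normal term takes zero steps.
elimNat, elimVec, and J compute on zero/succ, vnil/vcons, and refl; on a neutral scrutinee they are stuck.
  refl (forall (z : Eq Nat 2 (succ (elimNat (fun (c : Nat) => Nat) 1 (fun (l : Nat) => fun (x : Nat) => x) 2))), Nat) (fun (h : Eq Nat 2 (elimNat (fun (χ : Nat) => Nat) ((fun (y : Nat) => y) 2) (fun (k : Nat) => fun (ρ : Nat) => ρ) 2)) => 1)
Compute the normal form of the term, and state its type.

reduced normal form:
  refl (forall (z : Eq Nat 2 2), Nat) (fun (c : Eq Nat 2 2) => 1)
inferred type:
  Eq (forall (z : Eq Nat 2 2), Nat) (fun (c : Eq Nat 2 2) => 1) (fun (l : Eq Nat 2 2) => 1)


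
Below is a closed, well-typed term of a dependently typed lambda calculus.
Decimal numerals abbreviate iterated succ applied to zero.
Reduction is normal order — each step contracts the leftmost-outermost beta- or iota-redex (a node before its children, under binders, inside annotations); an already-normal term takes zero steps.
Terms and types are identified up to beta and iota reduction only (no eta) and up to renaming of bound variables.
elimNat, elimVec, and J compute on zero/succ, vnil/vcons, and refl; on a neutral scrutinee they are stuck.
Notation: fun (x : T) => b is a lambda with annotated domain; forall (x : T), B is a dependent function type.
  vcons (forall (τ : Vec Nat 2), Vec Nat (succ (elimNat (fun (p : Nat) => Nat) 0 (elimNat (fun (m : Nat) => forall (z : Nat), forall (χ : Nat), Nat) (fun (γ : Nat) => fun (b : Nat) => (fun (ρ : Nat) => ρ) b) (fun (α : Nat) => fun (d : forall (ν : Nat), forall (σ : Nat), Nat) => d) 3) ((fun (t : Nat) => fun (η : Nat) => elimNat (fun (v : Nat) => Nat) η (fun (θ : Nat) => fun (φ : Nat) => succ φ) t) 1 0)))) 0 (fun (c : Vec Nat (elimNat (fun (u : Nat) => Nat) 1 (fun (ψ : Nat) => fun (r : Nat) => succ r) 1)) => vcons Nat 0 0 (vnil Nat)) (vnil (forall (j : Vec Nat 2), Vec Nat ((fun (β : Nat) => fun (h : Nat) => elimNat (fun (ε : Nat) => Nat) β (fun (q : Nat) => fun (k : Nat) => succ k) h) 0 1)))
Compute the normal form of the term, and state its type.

resulting normal form:
  vcons (forall (τ : Vec Nat 2), Vec Nat 1) 0 (fun (p : Vec Nat 2) => vcons Nat 0 0 (vnil Nat)) (vnil (forall (m : Vec Nat 2), Vec Nat 1))
inferred type:
  Vec (forall (τ : Vec Nat 2), Vec Nat 1) 1
observation: 31 normal-order steps separate the term from its normal form.


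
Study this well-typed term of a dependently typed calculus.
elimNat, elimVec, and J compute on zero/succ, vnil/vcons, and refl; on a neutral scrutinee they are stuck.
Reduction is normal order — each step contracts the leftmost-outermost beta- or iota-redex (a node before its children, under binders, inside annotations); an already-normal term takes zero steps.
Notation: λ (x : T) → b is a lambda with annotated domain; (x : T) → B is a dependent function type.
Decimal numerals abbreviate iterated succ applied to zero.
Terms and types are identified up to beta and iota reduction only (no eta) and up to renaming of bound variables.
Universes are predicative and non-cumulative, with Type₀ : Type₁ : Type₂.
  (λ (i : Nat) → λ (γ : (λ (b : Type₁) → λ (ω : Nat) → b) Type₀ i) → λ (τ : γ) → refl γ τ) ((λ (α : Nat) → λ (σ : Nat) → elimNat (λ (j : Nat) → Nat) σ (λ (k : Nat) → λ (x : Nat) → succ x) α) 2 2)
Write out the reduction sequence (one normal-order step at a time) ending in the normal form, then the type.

normal-order reduction:
  (λ (i : Nat) → λ (γ : (λ (b : Type₁) → λ (ω : Nat) → b) Type₀ i) → λ (τ : γ) → refl γ τ) ((λ (α : Nat) → λ (σ : Nat) → elimNat (λ (j : Nat) → Nat) σ (λ (k : Nat) → λ (x : Nat) → succ x) α) 2 2)
  ~> λ (i : (λ (γ : Type₁) → λ (b : Nat) → γ) Type₀ ((λ (ω : Nat) → λ (τ : Nat) → elimNat (λ (α : Nat) → Nat) τ (λ (σ : Nat) → λ (j : Nat) → succ j) ω) 2 2)) → λ (k : i) → refl i k
  ~> λ (i : (λ (γ : Nat) → Type₀) ((λ (b : Nat) → λ (ω : Nat) → elimNat (λ (τ : Nat) → Nat) ω (λ (α : Nat) → λ (σ : Nat) → succ σ) b) 2 2)) → λ (j : i) → refl i j
  ~> λ (i : Type₀) → λ (γ : i) → refl i γ
inferred type:
  (i : Type₀) → (γ : i) → Eq i γ γ


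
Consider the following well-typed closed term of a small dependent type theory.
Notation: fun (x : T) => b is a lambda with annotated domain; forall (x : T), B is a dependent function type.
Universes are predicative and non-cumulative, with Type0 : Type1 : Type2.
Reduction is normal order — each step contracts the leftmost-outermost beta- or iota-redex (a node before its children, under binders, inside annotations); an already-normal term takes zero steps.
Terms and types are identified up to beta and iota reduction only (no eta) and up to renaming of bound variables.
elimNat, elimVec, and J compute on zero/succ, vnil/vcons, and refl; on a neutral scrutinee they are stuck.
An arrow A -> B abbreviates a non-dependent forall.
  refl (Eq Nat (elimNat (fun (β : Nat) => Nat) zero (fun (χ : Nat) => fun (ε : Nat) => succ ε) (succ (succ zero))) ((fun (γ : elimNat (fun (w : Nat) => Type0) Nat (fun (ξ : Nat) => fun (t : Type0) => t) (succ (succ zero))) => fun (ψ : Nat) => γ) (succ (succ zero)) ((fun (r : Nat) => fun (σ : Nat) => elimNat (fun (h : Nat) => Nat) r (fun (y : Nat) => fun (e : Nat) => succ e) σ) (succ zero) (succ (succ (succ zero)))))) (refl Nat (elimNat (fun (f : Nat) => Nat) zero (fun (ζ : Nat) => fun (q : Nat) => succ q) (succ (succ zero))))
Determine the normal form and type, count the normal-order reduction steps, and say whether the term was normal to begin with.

resulting normal form:
  refl (Eq Nat (succ (succ zero)) (succ (succ zero))) (refl Nat (succ (succ zero)))
inferred type:
  Eq (Eq Nat (succ (succ zero)) (succ (succ zero))) (refl Nat (succ (succ zero))) (refl Nat (succ (succ zero)))
steps to reach normal form (normal order): 16
already normal: no
first contracted redex: an elimNat iota-redex


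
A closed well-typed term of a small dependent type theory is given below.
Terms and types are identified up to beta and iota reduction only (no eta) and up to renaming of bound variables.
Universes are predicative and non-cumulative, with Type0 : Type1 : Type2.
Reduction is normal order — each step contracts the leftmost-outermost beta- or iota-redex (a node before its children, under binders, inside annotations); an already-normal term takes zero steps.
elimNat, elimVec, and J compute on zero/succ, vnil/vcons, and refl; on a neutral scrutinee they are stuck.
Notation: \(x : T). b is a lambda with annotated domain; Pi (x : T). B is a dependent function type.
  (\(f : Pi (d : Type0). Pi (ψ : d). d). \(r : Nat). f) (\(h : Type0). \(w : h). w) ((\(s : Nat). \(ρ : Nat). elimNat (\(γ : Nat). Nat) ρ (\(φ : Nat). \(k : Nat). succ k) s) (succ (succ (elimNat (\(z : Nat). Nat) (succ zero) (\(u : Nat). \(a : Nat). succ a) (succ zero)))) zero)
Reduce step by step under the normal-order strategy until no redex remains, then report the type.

normal-order reduction sequence:
  (\(f : Pi (d : Type0). Pi (ψ : d). d). \(r : Nat). f) (\(h : Type0). \(w : h). w) ((\(s : Nat). \(ρ : Nat). elimNat (\(γ : Nat). Nat) ρ (\(φ : Nat). \(k : Nat). succ k) s) (succ (succ (elimNat (\(z : Nat). Nat) (succ zero) (\(u : Nat). \(a : Nat). succ a) (succ zero)))) zero)
  ~> (\(f : Nat). \(d : Type0). \(ψ : d). ψ) ((\(r : Nat). \(h : Nat). elimNat (\(w : Nat). Nat) h (\(s : Nat). \(ρ : Nat). succ ρ) r) (succ (succ (elimNat (\(γ : Nat). Nat) (succ zero) (\(φ : Nat). \(k : Nat). succ k) (succ zero)))) zero)
  ~> \(f : Type0). \(d : f). d
type:
  Pi (f : Type0). Pi (d : f). f


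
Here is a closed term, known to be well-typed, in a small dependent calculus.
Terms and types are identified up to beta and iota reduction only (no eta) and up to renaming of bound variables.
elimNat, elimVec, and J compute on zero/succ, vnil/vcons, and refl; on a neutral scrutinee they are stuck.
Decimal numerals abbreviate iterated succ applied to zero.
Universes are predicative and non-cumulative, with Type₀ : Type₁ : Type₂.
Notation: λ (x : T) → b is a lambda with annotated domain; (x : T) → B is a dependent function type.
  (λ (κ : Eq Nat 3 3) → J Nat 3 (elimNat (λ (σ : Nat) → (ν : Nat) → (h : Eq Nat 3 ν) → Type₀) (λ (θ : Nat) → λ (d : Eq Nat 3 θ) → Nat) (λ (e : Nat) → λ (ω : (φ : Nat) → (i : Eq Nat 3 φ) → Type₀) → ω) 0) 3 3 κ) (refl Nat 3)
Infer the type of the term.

inferred type:
  Nat


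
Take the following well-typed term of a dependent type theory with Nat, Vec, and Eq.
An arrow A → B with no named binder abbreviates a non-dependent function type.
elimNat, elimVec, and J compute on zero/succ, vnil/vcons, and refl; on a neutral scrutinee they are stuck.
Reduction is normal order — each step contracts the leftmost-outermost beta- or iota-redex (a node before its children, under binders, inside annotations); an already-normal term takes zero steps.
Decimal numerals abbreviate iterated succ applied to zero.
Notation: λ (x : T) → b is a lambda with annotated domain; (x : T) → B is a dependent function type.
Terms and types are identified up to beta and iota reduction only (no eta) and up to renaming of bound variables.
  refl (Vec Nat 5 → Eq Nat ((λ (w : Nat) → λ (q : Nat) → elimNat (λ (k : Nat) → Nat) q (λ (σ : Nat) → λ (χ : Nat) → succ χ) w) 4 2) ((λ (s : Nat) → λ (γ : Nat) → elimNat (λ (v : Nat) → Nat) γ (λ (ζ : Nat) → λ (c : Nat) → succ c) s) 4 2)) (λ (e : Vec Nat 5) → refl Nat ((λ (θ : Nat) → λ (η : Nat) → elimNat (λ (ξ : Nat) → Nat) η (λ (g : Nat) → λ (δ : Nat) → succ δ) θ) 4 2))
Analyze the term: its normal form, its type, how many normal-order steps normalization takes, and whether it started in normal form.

reduced normal form:
  refl (Vec Nat 5 → Eq Nat 6 6) (λ (w : Vec Nat 5) → refl Nat 6)
the term's type:
  Eq (Vec Nat 5 → Eq Nat 6 6) (λ (w : Vec Nat 5) → refl Nat 6) (λ (q : Vec Nat 5) → refl Nat 6)
reduction steps (normal order): 45
term was already normal: no
first redex: a beta-redex


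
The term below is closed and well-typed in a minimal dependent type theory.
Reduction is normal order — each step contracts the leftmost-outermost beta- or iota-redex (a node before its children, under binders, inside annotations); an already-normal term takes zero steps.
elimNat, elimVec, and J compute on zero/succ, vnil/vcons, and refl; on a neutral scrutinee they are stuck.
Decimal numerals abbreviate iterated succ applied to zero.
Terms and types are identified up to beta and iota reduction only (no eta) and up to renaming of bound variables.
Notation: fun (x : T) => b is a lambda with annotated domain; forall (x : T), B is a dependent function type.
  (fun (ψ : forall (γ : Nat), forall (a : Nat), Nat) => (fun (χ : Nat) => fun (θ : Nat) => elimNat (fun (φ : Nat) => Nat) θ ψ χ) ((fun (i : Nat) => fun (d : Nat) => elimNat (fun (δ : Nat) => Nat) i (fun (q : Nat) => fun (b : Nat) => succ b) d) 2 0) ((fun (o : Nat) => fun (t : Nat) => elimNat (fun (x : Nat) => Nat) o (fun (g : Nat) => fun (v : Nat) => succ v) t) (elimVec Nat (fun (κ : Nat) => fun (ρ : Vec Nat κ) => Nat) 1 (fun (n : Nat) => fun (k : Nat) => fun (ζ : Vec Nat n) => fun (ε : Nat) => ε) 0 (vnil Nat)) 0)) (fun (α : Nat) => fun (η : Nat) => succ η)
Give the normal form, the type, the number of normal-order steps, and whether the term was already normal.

reduced normal form:
  3
the term's type:
  Nat
normal-order step count: 17
already normal: no
first contracted redex: a beta-redex


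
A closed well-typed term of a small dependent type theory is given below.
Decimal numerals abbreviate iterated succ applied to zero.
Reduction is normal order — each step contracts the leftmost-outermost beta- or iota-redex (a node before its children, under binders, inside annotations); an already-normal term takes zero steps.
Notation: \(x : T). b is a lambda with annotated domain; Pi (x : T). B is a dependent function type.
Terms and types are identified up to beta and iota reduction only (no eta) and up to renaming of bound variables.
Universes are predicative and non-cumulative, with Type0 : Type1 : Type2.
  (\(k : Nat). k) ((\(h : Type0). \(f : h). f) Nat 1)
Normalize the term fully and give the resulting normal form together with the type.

reduced normal form:
  1
the term's type:
  Nat


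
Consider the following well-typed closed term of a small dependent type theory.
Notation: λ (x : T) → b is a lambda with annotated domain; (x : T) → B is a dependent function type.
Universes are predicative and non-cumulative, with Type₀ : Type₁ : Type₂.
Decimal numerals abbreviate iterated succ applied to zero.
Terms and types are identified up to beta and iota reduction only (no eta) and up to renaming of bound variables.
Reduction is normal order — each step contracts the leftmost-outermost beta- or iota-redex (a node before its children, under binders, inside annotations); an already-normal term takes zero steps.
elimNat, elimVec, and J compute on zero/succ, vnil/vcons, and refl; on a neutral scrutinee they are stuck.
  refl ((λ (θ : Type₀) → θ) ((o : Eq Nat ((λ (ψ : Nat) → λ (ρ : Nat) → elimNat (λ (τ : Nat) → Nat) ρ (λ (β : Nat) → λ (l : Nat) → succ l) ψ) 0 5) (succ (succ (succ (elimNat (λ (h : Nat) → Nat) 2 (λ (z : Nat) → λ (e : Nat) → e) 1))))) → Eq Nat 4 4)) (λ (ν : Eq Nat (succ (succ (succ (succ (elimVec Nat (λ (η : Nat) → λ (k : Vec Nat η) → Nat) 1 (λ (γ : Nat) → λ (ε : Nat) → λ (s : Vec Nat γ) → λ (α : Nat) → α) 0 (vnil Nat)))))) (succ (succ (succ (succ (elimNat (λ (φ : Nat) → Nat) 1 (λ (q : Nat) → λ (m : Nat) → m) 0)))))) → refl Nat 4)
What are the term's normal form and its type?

normal form:
  refl ((θ : Eq Nat 5 5) → Eq Nat 4 4) (λ (o : Eq Nat 5 5) → refl Nat 4)
inferred type:
  Eq ((θ : Eq Nat 5 5) → Eq Nat 4 4) (λ (o : Eq Nat 5 5) → refl Nat 4) (λ (ψ : Eq Nat 5 5) → refl Nat 4)


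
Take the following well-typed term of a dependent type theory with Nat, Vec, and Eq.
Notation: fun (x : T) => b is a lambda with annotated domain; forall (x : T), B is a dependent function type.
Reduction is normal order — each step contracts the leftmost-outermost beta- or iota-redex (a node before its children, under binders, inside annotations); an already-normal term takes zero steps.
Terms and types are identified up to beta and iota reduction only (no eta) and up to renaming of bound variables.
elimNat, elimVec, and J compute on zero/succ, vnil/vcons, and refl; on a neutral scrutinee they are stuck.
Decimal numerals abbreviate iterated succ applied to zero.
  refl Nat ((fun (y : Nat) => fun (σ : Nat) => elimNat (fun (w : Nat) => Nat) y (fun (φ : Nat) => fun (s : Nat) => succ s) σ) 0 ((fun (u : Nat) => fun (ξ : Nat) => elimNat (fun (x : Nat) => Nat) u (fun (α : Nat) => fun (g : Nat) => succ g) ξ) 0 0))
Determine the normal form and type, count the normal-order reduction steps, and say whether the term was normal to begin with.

normal form:
  refl Nat 0
inferred type:
  Eq Nat 0 0
steps to reach normal form (normal order): 6
term was already normal: no
first contracted redex: a beta-redex


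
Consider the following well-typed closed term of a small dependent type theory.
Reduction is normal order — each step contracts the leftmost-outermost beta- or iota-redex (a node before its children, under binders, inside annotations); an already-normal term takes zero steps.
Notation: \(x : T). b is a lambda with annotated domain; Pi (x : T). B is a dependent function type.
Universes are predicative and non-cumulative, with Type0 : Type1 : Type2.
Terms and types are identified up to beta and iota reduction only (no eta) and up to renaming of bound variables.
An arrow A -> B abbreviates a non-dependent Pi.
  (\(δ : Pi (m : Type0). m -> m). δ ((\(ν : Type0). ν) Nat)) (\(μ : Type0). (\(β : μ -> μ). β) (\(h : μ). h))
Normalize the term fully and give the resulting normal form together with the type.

reduced normal form:
  \(δ : Nat). δ
inferred type:
  Nat -> Nat
observation: contracting a beta-redex first, the term normalizes in 4 steps.


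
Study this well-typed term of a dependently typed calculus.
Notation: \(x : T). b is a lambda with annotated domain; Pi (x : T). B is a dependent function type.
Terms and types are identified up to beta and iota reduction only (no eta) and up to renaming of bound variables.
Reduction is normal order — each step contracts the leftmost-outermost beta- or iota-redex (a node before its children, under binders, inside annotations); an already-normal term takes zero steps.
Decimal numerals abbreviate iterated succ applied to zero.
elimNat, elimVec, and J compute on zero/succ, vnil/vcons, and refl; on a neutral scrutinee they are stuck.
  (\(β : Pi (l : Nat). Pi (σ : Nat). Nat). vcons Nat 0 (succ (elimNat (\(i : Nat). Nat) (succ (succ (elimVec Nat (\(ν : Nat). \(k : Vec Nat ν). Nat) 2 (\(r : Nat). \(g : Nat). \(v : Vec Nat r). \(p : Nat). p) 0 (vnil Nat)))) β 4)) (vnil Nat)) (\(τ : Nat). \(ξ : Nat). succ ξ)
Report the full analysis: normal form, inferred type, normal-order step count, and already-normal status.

normal form:
  vcons Nat 0 9 (vnil Nat)
inferred type:
  Vec Nat 1
normal-order step count: 15
term was already normal: no
first contracted redex: a beta-redex


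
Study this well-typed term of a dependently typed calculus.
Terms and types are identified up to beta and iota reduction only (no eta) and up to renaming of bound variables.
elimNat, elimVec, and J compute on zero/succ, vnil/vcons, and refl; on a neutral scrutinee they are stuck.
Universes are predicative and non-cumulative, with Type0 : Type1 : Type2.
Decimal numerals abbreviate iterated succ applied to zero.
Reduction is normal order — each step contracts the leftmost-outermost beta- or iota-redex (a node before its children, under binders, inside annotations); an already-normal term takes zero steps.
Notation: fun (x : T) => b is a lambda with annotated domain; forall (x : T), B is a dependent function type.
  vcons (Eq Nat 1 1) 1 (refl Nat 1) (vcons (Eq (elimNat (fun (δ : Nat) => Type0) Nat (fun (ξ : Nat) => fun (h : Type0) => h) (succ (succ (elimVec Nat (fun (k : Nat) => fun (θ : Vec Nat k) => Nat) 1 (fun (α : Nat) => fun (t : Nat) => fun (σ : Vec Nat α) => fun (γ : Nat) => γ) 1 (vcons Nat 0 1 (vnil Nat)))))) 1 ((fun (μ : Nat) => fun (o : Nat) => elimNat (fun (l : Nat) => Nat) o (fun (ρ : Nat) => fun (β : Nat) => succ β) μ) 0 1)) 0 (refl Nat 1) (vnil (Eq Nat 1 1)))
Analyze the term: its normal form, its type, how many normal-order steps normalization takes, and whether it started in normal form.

resulting normal form:
  vcons (Eq Nat 1 1) 1 (refl Nat 1) (vcons (Eq Nat 1 1) 0 (refl Nat 1) (vnil (Eq Nat 1 1)))
type:
  Vec (Eq Nat 1 1) 2
normal-order step count: 19
term was already normal: no
first contracted redex: an elimNat iota-redex


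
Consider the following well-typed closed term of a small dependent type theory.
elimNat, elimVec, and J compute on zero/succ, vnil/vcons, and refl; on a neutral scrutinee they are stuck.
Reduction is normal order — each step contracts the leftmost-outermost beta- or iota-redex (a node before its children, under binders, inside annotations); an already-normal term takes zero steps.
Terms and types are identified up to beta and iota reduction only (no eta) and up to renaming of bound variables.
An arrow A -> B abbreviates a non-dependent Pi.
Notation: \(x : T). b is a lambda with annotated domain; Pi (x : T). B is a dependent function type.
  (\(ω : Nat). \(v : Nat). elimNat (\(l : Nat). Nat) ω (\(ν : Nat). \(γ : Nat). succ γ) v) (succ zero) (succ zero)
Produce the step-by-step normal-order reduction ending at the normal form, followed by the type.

normal-order reduction:
  (\(ω : Nat). \(v : Nat). elimNat (\(l : Nat). Nat) ω (\(ν : Nat). \(γ : Nat). succ γ) v) (succ zero) (succ zero)
  ~> (\(ω : Nat). elimNat (\(v : Nat). Nat) (succ zero) (\(l : Nat). \(ν : Nat). succ ν) ω) (succ zero)
  ~> elimNat (\(ω : Nat). Nat) (succ zero) (\(v : Nat). \(l : Nat). succ l) (succ zero)
  ~> (\(ω : Nat). \(v : Nat). succ v) zero (elimNat (\(l : Nat). Nat) (succ zero) (\(ν : Nat). \(γ : Nat). succ γ) zero)
  ~> (\(ω : Nat). succ ω) (elimNat (\(v : Nat). Nat) (succ zero) (\(l : Nat). \(ν : Nat). succ ν) zero)
  ~> succ (elimNat (\(ω : Nat). Nat) (succ zero) (\(v : Nat). \(l : Nat). succ l) zero)
  ~> succ (succ zero)
the term's type:
  Nat


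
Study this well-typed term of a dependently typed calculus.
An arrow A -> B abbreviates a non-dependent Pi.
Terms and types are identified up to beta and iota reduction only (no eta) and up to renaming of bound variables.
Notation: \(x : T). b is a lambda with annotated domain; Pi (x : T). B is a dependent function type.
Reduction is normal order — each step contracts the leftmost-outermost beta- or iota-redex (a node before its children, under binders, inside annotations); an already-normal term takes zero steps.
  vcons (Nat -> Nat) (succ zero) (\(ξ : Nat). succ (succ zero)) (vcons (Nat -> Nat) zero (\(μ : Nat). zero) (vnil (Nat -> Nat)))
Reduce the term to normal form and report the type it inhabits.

normal form:
  vcons (Nat -> Nat) (succ zero) (\(ξ : Nat). succ (succ zero)) (vcons (Nat -> Nat) zero (\(μ : Nat). zero) (vnil (Nat -> Nat)))
type:
  Vec (Nat -> Nat) (succ (succ zero))
observation: the term is already in normal form.


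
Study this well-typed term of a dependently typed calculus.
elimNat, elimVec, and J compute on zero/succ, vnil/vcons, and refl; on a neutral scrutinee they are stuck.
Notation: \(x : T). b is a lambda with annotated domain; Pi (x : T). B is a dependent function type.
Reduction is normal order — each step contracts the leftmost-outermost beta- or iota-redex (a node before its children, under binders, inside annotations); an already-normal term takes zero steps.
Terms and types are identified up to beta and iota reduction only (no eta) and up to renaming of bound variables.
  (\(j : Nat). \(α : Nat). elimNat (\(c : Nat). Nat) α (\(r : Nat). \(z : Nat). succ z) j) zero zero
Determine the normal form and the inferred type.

reduced normal form:
  zero
inferred type:
  Nat
observation: the leftmost-outermost redex is a beta-redex, and normalization takes 3 steps.


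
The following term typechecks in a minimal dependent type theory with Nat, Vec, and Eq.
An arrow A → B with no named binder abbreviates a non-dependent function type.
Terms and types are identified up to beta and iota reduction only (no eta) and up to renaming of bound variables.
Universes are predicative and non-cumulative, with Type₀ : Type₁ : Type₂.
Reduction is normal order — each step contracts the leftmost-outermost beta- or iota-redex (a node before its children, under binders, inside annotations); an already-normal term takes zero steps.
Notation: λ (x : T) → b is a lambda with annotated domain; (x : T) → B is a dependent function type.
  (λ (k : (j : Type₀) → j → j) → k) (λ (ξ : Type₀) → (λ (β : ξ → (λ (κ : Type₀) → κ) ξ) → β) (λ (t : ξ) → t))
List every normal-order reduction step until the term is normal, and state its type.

normal-order reduction:
  (λ (k : (j : Type₀) → j → j) → k) (λ (ξ : Type₀) → (λ (β : ξ → (λ (κ : Type₀) → κ) ξ) → β) (λ (t : ξ) → t))
  ~> λ (k : Type₀) → (λ (j : k → (λ (ξ : Type₀) → ξ) k) → j) (λ (β : k) → β)
  ~> λ (k : Type₀) → λ (j : k) → j
inferred type:
  (k : Type₀) → k → k


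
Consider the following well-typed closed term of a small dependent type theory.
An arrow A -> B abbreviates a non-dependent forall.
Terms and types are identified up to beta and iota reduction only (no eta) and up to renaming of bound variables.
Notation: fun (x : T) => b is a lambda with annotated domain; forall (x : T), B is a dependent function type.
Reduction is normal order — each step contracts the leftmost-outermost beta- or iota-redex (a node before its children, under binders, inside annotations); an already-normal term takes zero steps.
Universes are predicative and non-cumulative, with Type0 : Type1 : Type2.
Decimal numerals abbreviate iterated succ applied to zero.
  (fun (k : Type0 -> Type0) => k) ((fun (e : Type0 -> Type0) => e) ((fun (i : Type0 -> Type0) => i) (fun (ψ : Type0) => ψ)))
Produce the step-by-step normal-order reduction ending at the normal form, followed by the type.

normal-order reduction sequence:
  (fun (k : Type0 -> Type0) => k) ((fun (e : Type0 -> Type0) => e) ((fun (i : Type0 -> Type0) => i) (fun (ψ : Type0) => ψ)))
  ~> (fun (k : Type0 -> Type0) => k) ((fun (e : Type0 -> Type0) => e) (fun (i : Type0) => i))
  ~> (fun (k : Type0 -> Type0) => k) (fun (e : Type0) => e)
  ~> fun (k : Type0) => k
type:
  Type0 -> Type0


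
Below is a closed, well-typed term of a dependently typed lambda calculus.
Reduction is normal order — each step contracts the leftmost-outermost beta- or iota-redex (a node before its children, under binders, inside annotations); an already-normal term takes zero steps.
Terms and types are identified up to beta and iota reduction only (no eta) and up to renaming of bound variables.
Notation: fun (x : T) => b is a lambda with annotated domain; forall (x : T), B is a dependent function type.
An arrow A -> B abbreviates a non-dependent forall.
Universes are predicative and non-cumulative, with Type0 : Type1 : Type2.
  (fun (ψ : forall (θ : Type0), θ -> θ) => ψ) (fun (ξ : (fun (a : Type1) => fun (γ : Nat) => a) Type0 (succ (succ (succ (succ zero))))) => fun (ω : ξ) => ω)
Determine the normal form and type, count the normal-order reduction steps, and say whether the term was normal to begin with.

reduced normal form:
  fun (ψ : Type0) => fun (θ : ψ) => θ
the term's type:
  forall (ψ : Type0), ψ -> ψ
reduction steps (normal order): 3
started in normal form: no
first redex: a beta-redex


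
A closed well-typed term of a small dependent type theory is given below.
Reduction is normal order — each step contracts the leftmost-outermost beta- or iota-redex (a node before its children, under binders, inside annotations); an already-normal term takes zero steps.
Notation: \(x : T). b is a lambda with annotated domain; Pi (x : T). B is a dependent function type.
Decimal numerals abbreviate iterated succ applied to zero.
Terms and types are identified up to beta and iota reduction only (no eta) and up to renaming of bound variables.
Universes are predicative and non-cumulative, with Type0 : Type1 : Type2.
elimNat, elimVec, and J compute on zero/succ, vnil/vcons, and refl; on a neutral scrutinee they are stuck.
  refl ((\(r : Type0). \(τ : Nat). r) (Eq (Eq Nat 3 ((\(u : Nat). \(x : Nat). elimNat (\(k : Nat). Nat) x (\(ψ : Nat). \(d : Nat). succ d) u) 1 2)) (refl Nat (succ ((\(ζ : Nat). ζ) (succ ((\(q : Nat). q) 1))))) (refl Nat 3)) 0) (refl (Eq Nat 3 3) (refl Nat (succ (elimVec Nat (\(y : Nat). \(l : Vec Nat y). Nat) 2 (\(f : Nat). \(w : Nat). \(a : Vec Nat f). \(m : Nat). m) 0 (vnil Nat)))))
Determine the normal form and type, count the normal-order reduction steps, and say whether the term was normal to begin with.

normal form:
  refl (Eq (Eq Nat 3 3) (refl Nat 3) (refl Nat 3)) (refl (Eq Nat 3 3) (refl Nat 3))
inferred type:
  Eq (Eq (Eq Nat 3 3) (refl Nat 3) (refl Nat 3)) (refl (Eq Nat 3 3) (refl Nat 3)) (refl (Eq Nat 3 3) (refl Nat 3))
reduction steps (normal order): 11
started in normal form: no
first redex: a beta-redex


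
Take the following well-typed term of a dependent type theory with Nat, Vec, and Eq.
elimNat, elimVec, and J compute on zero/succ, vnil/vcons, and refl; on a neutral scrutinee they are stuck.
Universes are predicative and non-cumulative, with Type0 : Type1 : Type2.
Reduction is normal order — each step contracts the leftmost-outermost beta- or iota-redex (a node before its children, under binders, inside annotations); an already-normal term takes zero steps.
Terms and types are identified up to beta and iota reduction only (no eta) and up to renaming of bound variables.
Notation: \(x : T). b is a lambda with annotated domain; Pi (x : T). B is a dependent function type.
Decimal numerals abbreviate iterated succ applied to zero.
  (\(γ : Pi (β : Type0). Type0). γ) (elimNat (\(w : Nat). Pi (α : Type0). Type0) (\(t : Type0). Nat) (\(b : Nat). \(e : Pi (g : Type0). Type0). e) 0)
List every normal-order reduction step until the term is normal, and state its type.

normal-order reduction:
  (\(γ : Pi (β : Type0). Type0). γ) (elimNat (\(w : Nat). Pi (α : Type0). Type0) (\(t : Type0). Nat) (\(b : Nat). \(e : Pi (g : Type0). Type0). e) 0)
  ~> elimNat (\(γ : Nat). Pi (β : Type0). Type0) (\(w : Type0). Nat) (\(α : Nat). \(t : Pi (b : Type0). Type0). t) 0
  ~> \(γ : Type0). Nat
inferred type:
  Pi (γ : Type0). Type0


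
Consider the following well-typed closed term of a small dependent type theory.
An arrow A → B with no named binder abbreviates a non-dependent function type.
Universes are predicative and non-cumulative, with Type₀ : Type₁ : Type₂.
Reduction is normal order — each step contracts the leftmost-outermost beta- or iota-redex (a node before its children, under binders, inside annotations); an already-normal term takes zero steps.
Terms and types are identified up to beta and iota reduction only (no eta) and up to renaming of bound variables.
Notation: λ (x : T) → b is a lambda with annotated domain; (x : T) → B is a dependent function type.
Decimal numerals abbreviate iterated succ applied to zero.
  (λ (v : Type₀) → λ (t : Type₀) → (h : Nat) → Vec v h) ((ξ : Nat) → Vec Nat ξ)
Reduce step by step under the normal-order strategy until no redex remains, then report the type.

reduction (normal order):
  (λ (v : Type₀) → λ (t : Type₀) → (h : Nat) → Vec v h) ((ξ : Nat) → Vec Nat ξ)
  ~> λ (v : Type₀) → (t : Nat) → Vec ((h : Nat) → Vec Nat h) t
the term's type:
  Type₀ → Type₀


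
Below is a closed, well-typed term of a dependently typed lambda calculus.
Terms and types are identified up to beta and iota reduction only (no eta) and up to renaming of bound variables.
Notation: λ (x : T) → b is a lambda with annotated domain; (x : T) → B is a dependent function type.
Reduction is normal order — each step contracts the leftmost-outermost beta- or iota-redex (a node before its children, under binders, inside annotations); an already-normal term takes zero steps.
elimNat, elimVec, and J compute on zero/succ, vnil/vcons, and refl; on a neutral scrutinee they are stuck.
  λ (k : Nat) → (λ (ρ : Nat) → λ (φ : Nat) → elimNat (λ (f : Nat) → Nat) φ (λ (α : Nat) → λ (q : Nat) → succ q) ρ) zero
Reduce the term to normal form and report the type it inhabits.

reduced normal form:
  λ (k : Nat) → λ (ρ : Nat) → ρ
the term's type:
  (k : Nat) → (ρ : Nat) → Nat


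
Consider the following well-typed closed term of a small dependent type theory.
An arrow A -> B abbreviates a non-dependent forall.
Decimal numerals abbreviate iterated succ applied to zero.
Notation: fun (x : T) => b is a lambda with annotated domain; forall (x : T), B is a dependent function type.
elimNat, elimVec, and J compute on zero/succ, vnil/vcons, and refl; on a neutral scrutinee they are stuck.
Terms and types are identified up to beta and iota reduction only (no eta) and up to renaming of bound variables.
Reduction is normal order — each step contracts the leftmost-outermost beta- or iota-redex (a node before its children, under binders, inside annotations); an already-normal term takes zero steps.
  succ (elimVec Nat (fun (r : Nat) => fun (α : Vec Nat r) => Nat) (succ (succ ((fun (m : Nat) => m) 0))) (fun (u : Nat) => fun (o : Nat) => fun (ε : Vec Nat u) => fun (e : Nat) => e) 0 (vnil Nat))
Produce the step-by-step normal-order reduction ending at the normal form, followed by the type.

normal-order reduction:
  succ (elimVec Nat (fun (r : Nat) => fun (α : Vec Nat r) => Nat) (succ (succ ((fun (m : Nat) => m) 0))) (fun (u : Nat) => fun (o : Nat) => fun (ε : Vec Nat u) => fun (e : Nat) => e) 0 (vnil Nat))
  ~> succ (succ (succ ((fun (r : Nat) => r) 0)))
  ~> 3
the term's type:
  Nat


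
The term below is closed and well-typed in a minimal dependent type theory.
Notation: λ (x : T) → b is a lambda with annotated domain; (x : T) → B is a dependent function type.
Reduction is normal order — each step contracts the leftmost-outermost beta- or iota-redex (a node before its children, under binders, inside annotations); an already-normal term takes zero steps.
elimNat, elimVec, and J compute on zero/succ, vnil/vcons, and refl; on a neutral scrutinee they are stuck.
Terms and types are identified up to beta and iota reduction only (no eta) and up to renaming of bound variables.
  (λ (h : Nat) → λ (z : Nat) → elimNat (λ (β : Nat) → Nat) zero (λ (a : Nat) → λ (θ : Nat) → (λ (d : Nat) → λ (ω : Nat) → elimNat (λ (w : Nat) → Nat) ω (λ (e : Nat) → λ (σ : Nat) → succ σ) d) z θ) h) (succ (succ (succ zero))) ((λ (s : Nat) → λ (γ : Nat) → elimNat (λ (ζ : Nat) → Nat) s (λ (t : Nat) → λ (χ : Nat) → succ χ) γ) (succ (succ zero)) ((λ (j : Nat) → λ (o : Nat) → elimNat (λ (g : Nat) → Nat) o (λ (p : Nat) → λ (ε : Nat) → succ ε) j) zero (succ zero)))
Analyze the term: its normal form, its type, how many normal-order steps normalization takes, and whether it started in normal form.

normal form:
  succ (succ (succ (succ (succ (succ (succ (succ (succ zero))))))))
the term's type:
  Nat
reduction steps (normal order): 75
started in normal form: no
first redex: a beta-redex


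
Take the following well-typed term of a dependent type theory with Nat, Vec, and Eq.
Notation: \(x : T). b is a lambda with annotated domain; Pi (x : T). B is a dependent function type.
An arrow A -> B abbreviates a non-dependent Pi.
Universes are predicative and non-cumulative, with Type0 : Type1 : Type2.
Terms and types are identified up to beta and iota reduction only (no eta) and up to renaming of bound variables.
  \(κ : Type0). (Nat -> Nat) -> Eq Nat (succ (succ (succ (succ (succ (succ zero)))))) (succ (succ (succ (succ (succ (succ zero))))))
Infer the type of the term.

the term's type:
  Type0 -> Type0
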